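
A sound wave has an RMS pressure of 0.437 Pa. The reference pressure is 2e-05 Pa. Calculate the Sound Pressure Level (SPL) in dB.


Given values:
  p = 0.437 Pa
  p_ref = 2e-05 Pa
Formula: SPL = 20 * log10(p / p_ref)
Compute ratio: p / p_ref = 0.437 / 2e-05 = 21850
Compute log10: log10(21850) = 4.339451
Multiply: SPL = 20 * 4.339451 = 86.79

86.79 dB


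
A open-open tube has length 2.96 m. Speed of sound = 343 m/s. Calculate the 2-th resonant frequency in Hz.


Given values:
  Tube type: open-open, L = 2.96 m, c = 343 m/s, n = 2
Formula: f_n = n * c / (2 * L)
Compute 2 * L = 2 * 2.96 = 5.92
f = 2 * 343 / 5.92
f = 115.88

115.88 Hz


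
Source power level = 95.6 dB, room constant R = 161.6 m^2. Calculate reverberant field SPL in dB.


Given values:
  Lw = 95.6 dB, R = 161.6 m^2
Formula: SPL = Lw + 10 * log10(4 / R)
Compute 4 / R = 4 / 161.6 = 0.024752
Compute 10 * log10(0.024752) = -16.0639
SPL = 95.6 + (-16.0639) = 79.54

79.54 dB


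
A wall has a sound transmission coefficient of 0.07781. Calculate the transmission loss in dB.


Given values:
  tau = 0.07781
Formula: TL = 10 * log10(1 / tau)
Compute 1 / tau = 1 / 0.07781 = 12.8518
Compute log10(12.8518) = 1.108964
TL = 10 * 1.108964 = 11.09

11.09 dB


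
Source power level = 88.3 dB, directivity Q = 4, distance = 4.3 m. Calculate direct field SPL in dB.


Given values:
  Lw = 88.3 dB, Q = 4, r = 4.3 m
Formula: SPL = Lw + 10 * log10(Q / (4 * pi * r^2))
Compute 4 * pi * r^2 = 4 * pi * 4.3^2 = 232.3522
Compute Q / denom = 4 / 232.3522 = 0.01721524
Compute 10 * log10(0.01721524) = -17.6409
SPL = 88.3 + (-17.6409) = 70.66

70.66 dB


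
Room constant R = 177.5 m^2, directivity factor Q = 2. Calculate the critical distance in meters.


Given values:
  R = 177.5 m^2, Q = 2
Formula: d_c = 0.141 * sqrt(Q * R)
Compute Q * R = 2 * 177.5 = 355.0
Compute sqrt(355.0) = 18.8414
d_c = 0.141 * 18.8414 = 2.657

2.657 m


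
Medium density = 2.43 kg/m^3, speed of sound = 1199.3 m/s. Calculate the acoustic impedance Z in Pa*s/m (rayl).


Given values:
  rho = 2.43 kg/m^3
  c = 1199.3 m/s
Formula: Z = rho * c
Z = 2.43 * 1199.3
Z = 2914.3

2914.3 rayl


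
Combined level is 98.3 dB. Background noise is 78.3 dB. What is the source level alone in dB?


Given values:
  L_total = 98.3 dB, L_bg = 78.3 dB
Formula: L_source = 10 * log10(10^(L_total/10) - 10^(L_bg/10))
Convert to linear:
  10^(98.3/10) = 6760829753.9198
  10^(78.3/10) = 67608297.5392
Difference: 6760829753.9198 - 67608297.5392 = 6693221456.3806
L_source = 10 * log10(6693221456.3806) = 98.26

98.26 dB


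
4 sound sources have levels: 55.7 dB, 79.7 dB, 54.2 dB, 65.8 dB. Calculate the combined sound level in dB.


Formula: L_total = 10 * log10( sum(10^(Li/10)) )
  Source 1: 10^(55.7/10) = 371535.2291
  Source 2: 10^(79.7/10) = 93325430.0797
  Source 3: 10^(54.2/10) = 263026.7992
  Source 4: 10^(65.8/10) = 3801893.9632
Sum of linear values = 97761886.0712
L_total = 10 * log10(97761886.0712) = 79.9

79.9 dB


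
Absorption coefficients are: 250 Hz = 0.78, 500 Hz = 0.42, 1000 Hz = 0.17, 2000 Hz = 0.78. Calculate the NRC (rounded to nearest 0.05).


Given values:
  a_250 = 0.78, a_500 = 0.42
  a_1000 = 0.17, a_2000 = 0.78
Formula: NRC = (a250 + a500 + a1000 + a2000) / 4
Sum = 0.78 + 0.42 + 0.17 + 0.78 = 2.15
NRC = 2.15 / 4 = 0.5375
Rounded to nearest 0.05: 0.55

0.55


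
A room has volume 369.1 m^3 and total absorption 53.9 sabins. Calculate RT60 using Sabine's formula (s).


Given values:
  V = 369.1 m^3
  A = 53.9 sabins
Formula: RT60 = 0.161 * V / A
Numerator: 0.161 * 369.1 = 59.4251
RT60 = 59.4251 / 53.9 = 1.103

1.103 s


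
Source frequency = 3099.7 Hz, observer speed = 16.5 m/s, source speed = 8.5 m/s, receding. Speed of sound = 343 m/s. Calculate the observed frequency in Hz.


Given values:
  f_s = 3099.7 Hz, v_o = 16.5 m/s, v_s = 8.5 m/s
  Direction: receding
Formula: f_o = f_s * (c - v_o) / (c + v_s)
Numerator: c - v_o = 343 - 16.5 = 326.5
Denominator: c + v_s = 343 + 8.5 = 351.5
f_o = 3099.7 * 326.5 / 351.5 = 2879.24

2879.24 Hz


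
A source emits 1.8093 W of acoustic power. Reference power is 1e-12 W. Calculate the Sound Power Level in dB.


Given values:
  W = 1.8093 W
  W_ref = 1e-12 W
Formula: SWL = 10 * log10(W / W_ref)
Compute ratio: W / W_ref = 1809300000000
Compute log10: log10(1809300000000) = 12.257511
Multiply: SWL = 10 * 12.257511 = 122.58

122.58 dB


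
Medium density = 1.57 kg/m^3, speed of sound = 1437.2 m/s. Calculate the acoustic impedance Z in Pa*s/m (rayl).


Given values:
  rho = 1.57 kg/m^3
  c = 1437.2 m/s
Formula: Z = rho * c
Z = 1.57 * 1437.2
Z = 2256.4

2256.4 rayl


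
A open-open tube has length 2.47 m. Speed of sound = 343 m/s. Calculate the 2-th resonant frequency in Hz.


Given values:
  Tube type: open-open, L = 2.47 m, c = 343 m/s, n = 2
Formula: f_n = n * c / (2 * L)
Compute 2 * L = 2 * 2.47 = 4.94
f = 2 * 343 / 4.94
f = 138.87

138.87 Hz


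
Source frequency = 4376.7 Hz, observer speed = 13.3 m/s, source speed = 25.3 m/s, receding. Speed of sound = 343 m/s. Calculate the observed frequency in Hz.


Given values:
  f_s = 4376.7 Hz, v_o = 13.3 m/s, v_s = 25.3 m/s
  Direction: receding
Formula: f_o = f_s * (c - v_o) / (c + v_s)
Numerator: c - v_o = 343 - 13.3 = 329.7
Denominator: c + v_s = 343 + 25.3 = 368.3
f_o = 4376.7 * 329.7 / 368.3 = 3918.0

3918.0 Hz


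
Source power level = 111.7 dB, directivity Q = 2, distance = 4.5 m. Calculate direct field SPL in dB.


Given values:
  Lw = 111.7 dB, Q = 2, r = 4.5 m
Formula: SPL = Lw + 10 * log10(Q / (4 * pi * r^2))
Compute 4 * pi * r^2 = 4 * pi * 4.5^2 = 254.469
Compute Q / denom = 2 / 254.469 = 0.0078595
Compute 10 * log10(0.0078595) = -21.0461
SPL = 111.7 + (-21.0461) = 90.65

90.65 dB


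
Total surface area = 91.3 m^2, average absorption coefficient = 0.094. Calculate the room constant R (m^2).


Given values:
  S = 91.3 m^2, alpha = 0.094
Formula: R = S * alpha / (1 - alpha)
Numerator: 91.3 * 0.094 = 8.5822
Denominator: 1 - 0.094 = 0.906
R = 8.5822 / 0.906 = 9.47

9.47 m^2


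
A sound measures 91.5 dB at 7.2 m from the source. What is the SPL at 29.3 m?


Given values:
  SPL1 = 91.5 dB, r1 = 7.2 m, r2 = 29.3 m
Formula: SPL2 = SPL1 - 20 * log10(r2 / r1)
Compute ratio: r2 / r1 = 29.3 / 7.2 = 4.0694
Compute log10: log10(4.0694) = 0.60953
Compute drop: 20 * 0.60953 = 12.1906
SPL2 = 91.5 - 12.1906 = 79.31

79.31 dB


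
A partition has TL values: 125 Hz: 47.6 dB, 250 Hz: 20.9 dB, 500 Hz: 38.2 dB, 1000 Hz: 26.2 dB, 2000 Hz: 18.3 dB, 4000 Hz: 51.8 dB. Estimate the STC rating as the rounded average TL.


Given TL values at each frequency:
  125 Hz: 47.6 dB
  250 Hz: 20.9 dB
  500 Hz: 38.2 dB
  1000 Hz: 26.2 dB
  2000 Hz: 18.3 dB
  4000 Hz: 51.8 dB
Formula: STC ~ round(average of TL values)
Sum = 47.6 + 20.9 + 38.2 + 26.2 + 18.3 + 51.8 = 203.0
Average = 203.0 / 6 = 33.83
Rounded: 34

34


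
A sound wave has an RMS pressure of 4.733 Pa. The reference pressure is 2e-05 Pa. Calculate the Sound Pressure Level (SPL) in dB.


Given values:
  p = 4.733 Pa
  p_ref = 2e-05 Pa
Formula: SPL = 20 * log10(p / p_ref)
Compute ratio: p / p_ref = 4.733 / 2e-05 = 236650
Compute log10: log10(236650) = 5.374107
Multiply: SPL = 20 * 5.374107 = 107.48

107.48 dB


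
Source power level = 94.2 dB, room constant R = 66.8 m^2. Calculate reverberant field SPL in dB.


Given values:
  Lw = 94.2 dB, R = 66.8 m^2
Formula: SPL = Lw + 10 * log10(4 / R)
Compute 4 / R = 4 / 66.8 = 0.05988
Compute 10 * log10(0.05988) = -12.2272
SPL = 94.2 + (-12.2272) = 81.97

81.97 dB


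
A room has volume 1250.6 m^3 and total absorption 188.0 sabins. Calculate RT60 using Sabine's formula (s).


Given values:
  V = 1250.6 m^3
  A = 188.0 sabins
Formula: RT60 = 0.161 * V / A
Numerator: 0.161 * 1250.6 = 201.3466
RT60 = 201.3466 / 188.0 = 1.071

1.071 s


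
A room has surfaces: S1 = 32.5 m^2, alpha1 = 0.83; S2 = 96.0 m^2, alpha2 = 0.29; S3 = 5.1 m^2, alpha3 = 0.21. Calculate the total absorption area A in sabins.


Given surfaces:
  Surface 1: 32.5 * 0.83 = 26.975
  Surface 2: 96.0 * 0.29 = 27.84
  Surface 3: 5.1 * 0.21 = 1.071
Formula: A = sum(Si * alpha_i)
A = 26.975 + 27.84 + 1.071
A = 55.89

55.89 sabins


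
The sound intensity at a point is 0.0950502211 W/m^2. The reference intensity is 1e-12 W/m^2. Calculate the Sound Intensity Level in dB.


Given values:
  I = 0.0950502211 W/m^2
  I_ref = 1e-12 W/m^2
Formula: SIL = 10 * log10(I / I_ref)
Compute ratio: I / I_ref = 95050221100
Compute log10: log10(95050221100) = 10.977953
Multiply: SIL = 10 * 10.977953 = 109.78

109.78 dB


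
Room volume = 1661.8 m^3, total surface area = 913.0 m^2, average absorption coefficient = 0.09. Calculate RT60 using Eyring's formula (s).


Given values:
  V = 1661.8 m^3, S = 913.0 m^2, alpha = 0.09
Formula: RT60 = 0.161 * V / (-S * ln(1 - alpha))
Compute ln(1 - 0.09) = ln(0.91) = -0.094311
Denominator: -913.0 * -0.094311 = 86.1059
Numerator: 0.161 * 1661.8 = 267.5498
RT60 = 267.5498 / 86.1059 = 3.107

3.107 s


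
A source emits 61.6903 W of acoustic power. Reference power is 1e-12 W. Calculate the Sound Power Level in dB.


Given values:
  W = 61.6903 W
  W_ref = 1e-12 W
Formula: SWL = 10 * log10(W / W_ref)
Compute ratio: W / W_ref = 61690300000000
Compute log10: log10(61690300000000) = 13.790217
Multiply: SWL = 10 * 13.790217 = 137.9

137.9 dB


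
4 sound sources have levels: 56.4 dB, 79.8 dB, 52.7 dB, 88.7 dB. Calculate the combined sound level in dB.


Formula: L_total = 10 * log10( sum(10^(Li/10)) )
  Source 1: 10^(56.4/10) = 436515.8322
  Source 2: 10^(79.8/10) = 95499258.6021
  Source 3: 10^(52.7/10) = 186208.7137
  Source 4: 10^(88.7/10) = 741310241.3009
Sum of linear values = 837432224.4489
L_total = 10 * log10(837432224.4489) = 89.23

89.23 dB


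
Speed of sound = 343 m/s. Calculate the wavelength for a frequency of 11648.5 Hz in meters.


Given values:
  c = 343 m/s, f = 11648.5 Hz
Formula: lambda = c / f
lambda = 343 / 11648.5
lambda = 0.0294

0.0294 m


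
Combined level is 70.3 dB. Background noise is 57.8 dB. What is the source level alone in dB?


Given values:
  L_total = 70.3 dB, L_bg = 57.8 dB
Formula: L_source = 10 * log10(10^(L_total/10) - 10^(L_bg/10))
Convert to linear:
  10^(70.3/10) = 10715193.0524
  10^(57.8/10) = 602559.5861
Difference: 10715193.0524 - 602559.5861 = 10112633.4663
L_source = 10 * log10(10112633.4663) = 70.05

70.05 dB


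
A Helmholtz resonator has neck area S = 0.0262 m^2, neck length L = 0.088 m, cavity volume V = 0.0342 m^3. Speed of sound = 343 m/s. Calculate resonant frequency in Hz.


Given values:
  S = 0.0262 m^2, L = 0.088 m, V = 0.0342 m^3, c = 343 m/s
Formula: f = (c / (2*pi)) * sqrt(S / (V * L))
Compute V * L = 0.0342 * 0.088 = 0.0030096
Compute S / (V * L) = 0.0262 / 0.0030096 = 8.7055
Compute sqrt(8.7055) = 2.950508
Compute c / (2*pi) = 343 / 6.283185 = 54.590148
f = 54.590148 * 2.950508 = 161.07

161.07 Hz


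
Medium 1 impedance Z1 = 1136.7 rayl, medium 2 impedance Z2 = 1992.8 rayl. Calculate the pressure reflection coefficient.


Given values:
  Z1 = 1136.7 rayl, Z2 = 1992.8 rayl
Formula: R = (Z2 - Z1) / (Z2 + Z1)
Numerator: Z2 - Z1 = 1992.8 - 1136.7 = 856.1
Denominator: Z2 + Z1 = 1992.8 + 1136.7 = 3129.5
R = 856.1 / 3129.5 = 0.2736

0.2736


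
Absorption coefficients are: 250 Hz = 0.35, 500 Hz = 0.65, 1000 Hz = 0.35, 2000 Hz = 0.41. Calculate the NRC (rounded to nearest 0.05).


Given values:
  a_250 = 0.35, a_500 = 0.65
  a_1000 = 0.35, a_2000 = 0.41
Formula: NRC = (a250 + a500 + a1000 + a2000) / 4
Sum = 0.35 + 0.65 + 0.35 + 0.41 = 1.76
NRC = 1.76 / 4 = 0.44
Rounded to nearest 0.05: 0.45

0.45


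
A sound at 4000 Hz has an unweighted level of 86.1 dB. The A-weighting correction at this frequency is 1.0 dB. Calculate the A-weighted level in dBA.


Given values:
  SPL = 86.1 dB
  A-weighting at 4000 Hz = 1.0 dB
Formula: L_A = SPL + A_weight
L_A = 86.1 + (1.0)
L_A = 87.1

87.1 dBA


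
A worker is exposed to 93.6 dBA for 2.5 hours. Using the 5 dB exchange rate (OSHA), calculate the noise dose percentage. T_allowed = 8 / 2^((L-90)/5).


Given values:
  L = 93.6 dBA, T = 2.5 hours
Formula: T_allowed = 8 / 2^((L - 90) / 5)
Compute exponent: (93.6 - 90) / 5 = 0.72
Compute 2^(0.72) = 1.647182
T_allowed = 8 / 1.647182 = 4.85678 hours
Dose = (T / T_allowed) * 100
Dose = (2.5 / 4.85678) * 100 = 51.47

51.47 %


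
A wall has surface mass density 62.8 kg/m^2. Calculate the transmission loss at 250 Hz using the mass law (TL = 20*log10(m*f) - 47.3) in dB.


Given values:
  m = 62.8 kg/m^2, f = 250 Hz
Formula: TL = 20 * log10(m * f) - 47.3
Compute m * f = 62.8 * 250 = 15700.0
Compute log10(15700.0) = 4.1959
Compute 20 * 4.1959 = 83.918
TL = 83.918 - 47.3 = 36.62

36.62 dB


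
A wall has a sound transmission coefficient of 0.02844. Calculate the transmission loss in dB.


Given values:
  tau = 0.02844
Formula: TL = 10 * log10(1 / tau)
Compute 1 / tau = 1 / 0.02844 = 35.1617
Compute log10(35.1617) = 1.54607
TL = 10 * 1.54607 = 15.46

15.46 dB


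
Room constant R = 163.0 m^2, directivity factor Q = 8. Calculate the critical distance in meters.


Given values:
  R = 163.0 m^2, Q = 8
Formula: d_c = 0.141 * sqrt(Q * R)
Compute Q * R = 8 * 163.0 = 1304.0
Compute sqrt(1304.0) = 36.1109
d_c = 0.141 * 36.1109 = 5.092

5.092 m


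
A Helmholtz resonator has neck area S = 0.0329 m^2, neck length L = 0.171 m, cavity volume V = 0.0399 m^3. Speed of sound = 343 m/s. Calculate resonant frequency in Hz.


Given values:
  S = 0.0329 m^2, L = 0.171 m, V = 0.0399 m^3, c = 343 m/s
Formula: f = (c / (2*pi)) * sqrt(S / (V * L))
Compute V * L = 0.0399 * 0.171 = 0.0068229
Compute S / (V * L) = 0.0329 / 0.0068229 = 4.822
Compute sqrt(4.822) = 2.195905
Compute c / (2*pi) = 343 / 6.283185 = 54.590148
f = 54.590148 * 2.195905 = 119.87

119.87 Hz


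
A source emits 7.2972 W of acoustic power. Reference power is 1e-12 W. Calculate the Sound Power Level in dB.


Given values:
  W = 7.2972 W
  W_ref = 1e-12 W
Formula: SWL = 10 * log10(W / W_ref)
Compute ratio: W / W_ref = 7297200000000
Compute log10: log10(7297200000000) = 12.863156
Multiply: SWL = 10 * 12.863156 = 128.63

128.63 dB


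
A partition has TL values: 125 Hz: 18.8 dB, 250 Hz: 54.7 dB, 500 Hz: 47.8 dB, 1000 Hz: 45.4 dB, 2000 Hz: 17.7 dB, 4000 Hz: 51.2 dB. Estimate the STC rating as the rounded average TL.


Given TL values at each frequency:
  125 Hz: 18.8 dB
  250 Hz: 54.7 dB
  500 Hz: 47.8 dB
  1000 Hz: 45.4 dB
  2000 Hz: 17.7 dB
  4000 Hz: 51.2 dB
Formula: STC ~ round(average of TL values)
Sum = 18.8 + 54.7 + 47.8 + 45.4 + 17.7 + 51.2 = 235.6
Average = 235.6 / 6 = 39.27
Rounded: 39

39


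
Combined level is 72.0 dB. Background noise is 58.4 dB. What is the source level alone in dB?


Given values:
  L_total = 72.0 dB, L_bg = 58.4 dB
Formula: L_source = 10 * log10(10^(L_total/10) - 10^(L_bg/10))
Convert to linear:
  10^(72.0/10) = 15848931.9246
  10^(58.4/10) = 691830.9709
Difference: 15848931.9246 - 691830.9709 = 15157100.9537
L_source = 10 * log10(15157100.9537) = 71.81

71.81 dB


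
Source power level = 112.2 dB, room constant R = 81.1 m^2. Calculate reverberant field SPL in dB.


Given values:
  Lw = 112.2 dB, R = 81.1 m^2
Formula: SPL = Lw + 10 * log10(4 / R)
Compute 4 / R = 4 / 81.1 = 0.049322
Compute 10 * log10(0.049322) = -13.0696
SPL = 112.2 + (-13.0696) = 99.13

99.13 dB


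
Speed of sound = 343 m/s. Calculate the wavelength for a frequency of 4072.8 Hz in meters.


Given values:
  c = 343 m/s, f = 4072.8 Hz
Formula: lambda = c / f
lambda = 343 / 4072.8
lambda = 0.0842

0.0842 m


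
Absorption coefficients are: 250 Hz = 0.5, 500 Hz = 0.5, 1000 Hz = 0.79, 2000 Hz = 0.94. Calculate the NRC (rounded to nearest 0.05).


Given values:
  a_250 = 0.5, a_500 = 0.5
  a_1000 = 0.79, a_2000 = 0.94
Formula: NRC = (a250 + a500 + a1000 + a2000) / 4
Sum = 0.5 + 0.5 + 0.79 + 0.94 = 2.73
NRC = 2.73 / 4 = 0.6825
Rounded to nearest 0.05: 0.7

0.7


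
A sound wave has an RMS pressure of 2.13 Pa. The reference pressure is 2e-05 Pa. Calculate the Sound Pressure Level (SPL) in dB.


Given values:
  p = 2.13 Pa
  p_ref = 2e-05 Pa
Formula: SPL = 20 * log10(p / p_ref)
Compute ratio: p / p_ref = 2.13 / 2e-05 = 106500
Compute log10: log10(106500) = 5.02735
Multiply: SPL = 20 * 5.02735 = 100.55

100.55 dB


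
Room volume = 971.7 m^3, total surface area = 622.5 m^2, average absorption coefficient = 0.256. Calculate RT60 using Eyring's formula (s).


Given values:
  V = 971.7 m^3, S = 622.5 m^2, alpha = 0.256
Formula: RT60 = 0.161 * V / (-S * ln(1 - alpha))
Compute ln(1 - 0.256) = ln(0.744) = -0.295714
Denominator: -622.5 * -0.295714 = 184.082
Numerator: 0.161 * 971.7 = 156.4437
RT60 = 156.4437 / 184.082 = 0.85

0.85 s


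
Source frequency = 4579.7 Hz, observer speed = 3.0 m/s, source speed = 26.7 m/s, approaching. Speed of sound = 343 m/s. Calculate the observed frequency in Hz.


Given values:
  f_s = 4579.7 Hz, v_o = 3.0 m/s, v_s = 26.7 m/s
  Direction: approaching
Formula: f_o = f_s * (c + v_o) / (c - v_s)
Numerator: c + v_o = 343 + 3.0 = 346.0
Denominator: c - v_s = 343 - 26.7 = 316.3
f_o = 4579.7 * 346.0 / 316.3 = 5009.73

5009.73 Hz


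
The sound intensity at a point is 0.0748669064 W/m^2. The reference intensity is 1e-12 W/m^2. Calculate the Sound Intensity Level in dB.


Given values:
  I = 0.0748669064 W/m^2
  I_ref = 1e-12 W/m^2
Formula: SIL = 10 * log10(I / I_ref)
Compute ratio: I / I_ref = 74866906400
Compute log10: log10(74866906400) = 10.87429
Multiply: SIL = 10 * 10.87429 = 108.74

108.74 dB


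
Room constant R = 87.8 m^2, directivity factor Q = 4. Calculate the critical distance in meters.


Given values:
  R = 87.8 m^2, Q = 4
Formula: d_c = 0.141 * sqrt(Q * R)
Compute Q * R = 4 * 87.8 = 351.2
Compute sqrt(351.2) = 18.7403
d_c = 0.141 * 18.7403 = 2.642

2.642 m


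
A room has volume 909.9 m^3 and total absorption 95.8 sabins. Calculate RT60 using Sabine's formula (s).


Given values:
  V = 909.9 m^3
  A = 95.8 sabins
Formula: RT60 = 0.161 * V / A
Numerator: 0.161 * 909.9 = 146.4939
RT60 = 146.4939 / 95.8 = 1.529

1.529 s


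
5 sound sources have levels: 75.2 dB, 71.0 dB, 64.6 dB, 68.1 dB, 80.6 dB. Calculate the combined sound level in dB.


Formula: L_total = 10 * log10( sum(10^(Li/10)) )
  Source 1: 10^(75.2/10) = 33113112.1483
  Source 2: 10^(71.0/10) = 12589254.1179
  Source 3: 10^(64.6/10) = 2884031.5031
  Source 4: 10^(68.1/10) = 6456542.2903
  Source 5: 10^(80.6/10) = 114815362.1497
Sum of linear values = 169858302.2093
L_total = 10 * log10(169858302.2093) = 82.3

82.3 dB


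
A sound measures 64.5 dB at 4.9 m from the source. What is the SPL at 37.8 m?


Given values:
  SPL1 = 64.5 dB, r1 = 4.9 m, r2 = 37.8 m
Formula: SPL2 = SPL1 - 20 * log10(r2 / r1)
Compute ratio: r2 / r1 = 37.8 / 4.9 = 7.7143
Compute log10: log10(7.7143) = 0.887297
Compute drop: 20 * 0.887297 = 17.7459
SPL2 = 64.5 - 17.7459 = 46.75

46.75 dB


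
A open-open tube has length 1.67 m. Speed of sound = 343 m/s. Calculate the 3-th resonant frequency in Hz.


Given values:
  Tube type: open-open, L = 1.67 m, c = 343 m/s, n = 3
Formula: f_n = n * c / (2 * L)
Compute 2 * L = 2 * 1.67 = 3.34
f = 3 * 343 / 3.34
f = 308.08

308.08 Hz


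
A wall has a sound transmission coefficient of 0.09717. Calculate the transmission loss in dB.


Given values:
  tau = 0.09717
Formula: TL = 10 * log10(1 / tau)
Compute 1 / tau = 1 / 0.09717 = 10.2912
Compute log10(10.2912) = 1.012466
TL = 10 * 1.012466 = 10.12

10.12 dB


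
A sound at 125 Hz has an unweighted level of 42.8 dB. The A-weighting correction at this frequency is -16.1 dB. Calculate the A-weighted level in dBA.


Given values:
  SPL = 42.8 dB
  A-weighting at 125 Hz = -16.1 dB
Formula: L_A = SPL + A_weight
L_A = 42.8 + (-16.1)
L_A = 26.7

26.7 dBA


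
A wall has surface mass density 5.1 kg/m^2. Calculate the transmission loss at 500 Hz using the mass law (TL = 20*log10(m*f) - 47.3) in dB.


Given values:
  m = 5.1 kg/m^2, f = 500 Hz
Formula: TL = 20 * log10(m * f) - 47.3
Compute m * f = 5.1 * 500 = 2550.0
Compute log10(2550.0) = 3.40654
Compute 20 * 3.40654 = 68.1308
TL = 68.1308 - 47.3 = 20.83

20.83 dB


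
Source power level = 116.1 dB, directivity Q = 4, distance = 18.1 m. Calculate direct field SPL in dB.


Given values:
  Lw = 116.1 dB, Q = 4, r = 18.1 m
Formula: SPL = Lw + 10 * log10(Q / (4 * pi * r^2))
Compute 4 * pi * r^2 = 4 * pi * 18.1^2 = 4116.8687
Compute Q / denom = 4 / 4116.8687 = 0.00097161
Compute 10 * log10(0.00097161) = -30.1251
SPL = 116.1 + (-30.1251) = 85.97

85.97 dB


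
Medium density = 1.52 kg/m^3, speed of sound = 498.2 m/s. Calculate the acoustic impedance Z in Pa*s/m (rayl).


Given values:
  rho = 1.52 kg/m^3
  c = 498.2 m/s
Formula: Z = rho * c
Z = 1.52 * 498.2
Z = 757.26

757.26 rayl


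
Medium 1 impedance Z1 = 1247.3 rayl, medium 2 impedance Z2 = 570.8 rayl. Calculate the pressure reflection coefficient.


Given values:
  Z1 = 1247.3 rayl, Z2 = 570.8 rayl
Formula: R = (Z2 - Z1) / (Z2 + Z1)
Numerator: Z2 - Z1 = 570.8 - 1247.3 = -676.5
Denominator: Z2 + Z1 = 570.8 + 1247.3 = 1818.1
R = -676.5 / 1818.1 = -0.3721

-0.3721


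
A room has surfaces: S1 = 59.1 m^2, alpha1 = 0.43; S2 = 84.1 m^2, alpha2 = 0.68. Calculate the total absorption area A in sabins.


Given surfaces:
  Surface 1: 59.1 * 0.43 = 25.413
  Surface 2: 84.1 * 0.68 = 57.188
Formula: A = sum(Si * alpha_i)
A = 25.413 + 57.188
A = 82.6

82.6 sabins


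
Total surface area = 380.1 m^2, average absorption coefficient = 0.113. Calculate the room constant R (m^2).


Given values:
  S = 380.1 m^2, alpha = 0.113
Formula: R = S * alpha / (1 - alpha)
Numerator: 380.1 * 0.113 = 42.9513
Denominator: 1 - 0.113 = 0.887
R = 42.9513 / 0.887 = 48.42

48.42 m^2


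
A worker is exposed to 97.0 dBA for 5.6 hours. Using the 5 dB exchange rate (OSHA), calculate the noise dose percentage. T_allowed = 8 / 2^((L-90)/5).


Given values:
  L = 97.0 dBA, T = 5.6 hours
Formula: T_allowed = 8 / 2^((L - 90) / 5)
Compute exponent: (97.0 - 90) / 5 = 1.4
Compute 2^(1.4) = 2.639016
T_allowed = 8 / 2.639016 = 3.031433 hours
Dose = (T / T_allowed) * 100
Dose = (5.6 / 3.031433) * 100 = 184.73

184.73 %


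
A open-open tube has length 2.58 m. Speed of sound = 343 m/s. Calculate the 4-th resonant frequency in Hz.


Given values:
  Tube type: open-open, L = 2.58 m, c = 343 m/s, n = 4
Formula: f_n = n * c / (2 * L)
Compute 2 * L = 2 * 2.58 = 5.16
f = 4 * 343 / 5.16
f = 265.89

265.89 Hz


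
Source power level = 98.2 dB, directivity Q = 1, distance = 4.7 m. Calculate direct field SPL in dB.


Given values:
  Lw = 98.2 dB, Q = 1, r = 4.7 m
Formula: SPL = Lw + 10 * log10(Q / (4 * pi * r^2))
Compute 4 * pi * r^2 = 4 * pi * 4.7^2 = 277.5911
Compute Q / denom = 1 / 277.5911 = 0.00360242
Compute 10 * log10(0.00360242) = -24.4341
SPL = 98.2 + (-24.4341) = 73.77

73.77 dB


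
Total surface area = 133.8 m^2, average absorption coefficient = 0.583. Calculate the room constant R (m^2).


Given values:
  S = 133.8 m^2, alpha = 0.583
Formula: R = S * alpha / (1 - alpha)
Numerator: 133.8 * 0.583 = 78.0054
Denominator: 1 - 0.583 = 0.417
R = 78.0054 / 0.417 = 187.06

187.06 m^2


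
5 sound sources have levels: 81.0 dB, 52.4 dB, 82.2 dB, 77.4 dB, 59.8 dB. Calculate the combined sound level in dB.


Formula: L_total = 10 * log10( sum(10^(Li/10)) )
  Source 1: 10^(81.0/10) = 125892541.1794
  Source 2: 10^(52.4/10) = 173780.0829
  Source 3: 10^(82.2/10) = 165958690.7438
  Source 4: 10^(77.4/10) = 54954087.3858
  Source 5: 10^(59.8/10) = 954992.586
Sum of linear values = 347934091.9779
L_total = 10 * log10(347934091.9779) = 85.41

85.41 dB


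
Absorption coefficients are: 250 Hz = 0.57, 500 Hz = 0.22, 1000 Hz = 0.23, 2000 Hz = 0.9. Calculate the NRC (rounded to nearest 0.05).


Given values:
  a_250 = 0.57, a_500 = 0.22
  a_1000 = 0.23, a_2000 = 0.9
Formula: NRC = (a250 + a500 + a1000 + a2000) / 4
Sum = 0.57 + 0.22 + 0.23 + 0.9 = 1.92
NRC = 1.92 / 4 = 0.48
Rounded to nearest 0.05: 0.5

0.5


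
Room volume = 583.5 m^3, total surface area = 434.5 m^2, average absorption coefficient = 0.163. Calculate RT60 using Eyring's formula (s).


Given values:
  V = 583.5 m^3, S = 434.5 m^2, alpha = 0.163
Formula: RT60 = 0.161 * V / (-S * ln(1 - alpha))
Compute ln(1 - 0.163) = ln(0.837) = -0.177931
Denominator: -434.5 * -0.177931 = 77.311
Numerator: 0.161 * 583.5 = 93.9435
RT60 = 93.9435 / 77.311 = 1.215

1.215 s


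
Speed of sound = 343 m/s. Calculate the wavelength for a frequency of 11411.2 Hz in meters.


Given values:
  c = 343 m/s, f = 11411.2 Hz
Formula: lambda = c / f
lambda = 343 / 11411.2
lambda = 0.0301

0.0301 m


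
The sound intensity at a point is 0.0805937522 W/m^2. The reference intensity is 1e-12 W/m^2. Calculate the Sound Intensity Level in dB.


Given values:
  I = 0.0805937522 W/m^2
  I_ref = 1e-12 W/m^2
Formula: SIL = 10 * log10(I / I_ref)
Compute ratio: I / I_ref = 80593752200
Compute log10: log10(80593752200) = 10.906301
Multiply: SIL = 10 * 10.906301 = 109.06

109.06 dB


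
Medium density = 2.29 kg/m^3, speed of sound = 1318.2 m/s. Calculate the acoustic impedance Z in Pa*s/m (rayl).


Given values:
  rho = 2.29 kg/m^3
  c = 1318.2 m/s
Formula: Z = rho * c
Z = 2.29 * 1318.2
Z = 3018.68

3018.68 rayl


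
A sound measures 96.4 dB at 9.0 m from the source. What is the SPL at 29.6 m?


Given values:
  SPL1 = 96.4 dB, r1 = 9.0 m, r2 = 29.6 m
Formula: SPL2 = SPL1 - 20 * log10(r2 / r1)
Compute ratio: r2 / r1 = 29.6 / 9.0 = 3.2889
Compute log10: log10(3.2889) = 0.517051
Compute drop: 20 * 0.517051 = 10.341
SPL2 = 96.4 - 10.341 = 86.06

86.06 dB


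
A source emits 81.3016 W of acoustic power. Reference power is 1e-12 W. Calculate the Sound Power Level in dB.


Given values:
  W = 81.3016 W
  W_ref = 1e-12 W
Formula: SWL = 10 * log10(W / W_ref)
Compute ratio: W / W_ref = 81301600000000
Compute log10: log10(81301600000000) = 13.910099
Multiply: SWL = 10 * 13.910099 = 139.1

139.1 dB


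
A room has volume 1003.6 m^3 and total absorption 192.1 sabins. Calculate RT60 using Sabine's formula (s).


Given values:
  V = 1003.6 m^3
  A = 192.1 sabins
Formula: RT60 = 0.161 * V / A
Numerator: 0.161 * 1003.6 = 161.5796
RT60 = 161.5796 / 192.1 = 0.841

0.841 s


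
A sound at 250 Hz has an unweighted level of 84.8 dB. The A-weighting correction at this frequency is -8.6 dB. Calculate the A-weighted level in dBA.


Given values:
  SPL = 84.8 dB
  A-weighting at 250 Hz = -8.6 dB
Formula: L_A = SPL + A_weight
L_A = 84.8 + (-8.6)
L_A = 76.2

76.2 dBA


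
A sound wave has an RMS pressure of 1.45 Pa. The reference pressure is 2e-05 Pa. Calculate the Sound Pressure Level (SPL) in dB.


Given values:
  p = 1.45 Pa
  p_ref = 2e-05 Pa
Formula: SPL = 20 * log10(p / p_ref)
Compute ratio: p / p_ref = 1.45 / 2e-05 = 72500
Compute log10: log10(72500) = 4.860338
Multiply: SPL = 20 * 4.860338 = 97.21

97.21 dB


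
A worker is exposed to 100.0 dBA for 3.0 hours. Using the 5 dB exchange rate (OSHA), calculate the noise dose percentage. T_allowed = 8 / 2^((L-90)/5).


Given values:
  L = 100.0 dBA, T = 3.0 hours
Formula: T_allowed = 8 / 2^((L - 90) / 5)
Compute exponent: (100.0 - 90) / 5 = 2.0
Compute 2^(2.0) = 4.0
T_allowed = 8 / 4.0 = 2.0 hours
Dose = (T / T_allowed) * 100
Dose = (3.0 / 2.0) * 100 = 150.0

150.0 %


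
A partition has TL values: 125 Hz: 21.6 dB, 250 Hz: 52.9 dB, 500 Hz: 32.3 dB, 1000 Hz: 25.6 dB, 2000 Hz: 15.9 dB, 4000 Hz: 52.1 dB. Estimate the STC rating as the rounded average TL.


Given TL values at each frequency:
  125 Hz: 21.6 dB
  250 Hz: 52.9 dB
  500 Hz: 32.3 dB
  1000 Hz: 25.6 dB
  2000 Hz: 15.9 dB
  4000 Hz: 52.1 dB
Formula: STC ~ round(average of TL values)
Sum = 21.6 + 52.9 + 32.3 + 25.6 + 15.9 + 52.1 = 200.4
Average = 200.4 / 6 = 33.4
Rounded: 33

33


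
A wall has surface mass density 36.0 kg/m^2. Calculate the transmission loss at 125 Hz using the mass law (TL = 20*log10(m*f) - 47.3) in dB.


Given values:
  m = 36.0 kg/m^2, f = 125 Hz
Formula: TL = 20 * log10(m * f) - 47.3
Compute m * f = 36.0 * 125 = 4500.0
Compute log10(4500.0) = 3.653213
Compute 20 * 3.653213 = 73.0643
TL = 73.0643 - 47.3 = 25.76

25.76 dB


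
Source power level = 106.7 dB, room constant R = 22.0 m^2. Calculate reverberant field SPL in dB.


Given values:
  Lw = 106.7 dB, R = 22.0 m^2
Formula: SPL = Lw + 10 * log10(4 / R)
Compute 4 / R = 4 / 22.0 = 0.181818
Compute 10 * log10(0.181818) = -7.4036
SPL = 106.7 + (-7.4036) = 99.3

99.3 dB


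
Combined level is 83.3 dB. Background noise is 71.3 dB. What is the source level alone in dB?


Given values:
  L_total = 83.3 dB, L_bg = 71.3 dB
Formula: L_source = 10 * log10(10^(L_total/10) - 10^(L_bg/10))
Convert to linear:
  10^(83.3/10) = 213796208.9502
  10^(71.3/10) = 13489628.8259
Difference: 213796208.9502 - 13489628.8259 = 200306580.1243
L_source = 10 * log10(200306580.1243) = 83.02

83.02 dB


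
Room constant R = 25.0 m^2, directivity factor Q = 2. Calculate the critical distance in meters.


Given values:
  R = 25.0 m^2, Q = 2
Formula: d_c = 0.141 * sqrt(Q * R)
Compute Q * R = 2 * 25.0 = 50.0
Compute sqrt(50.0) = 7.0711
d_c = 0.141 * 7.0711 = 0.997

0.997 m


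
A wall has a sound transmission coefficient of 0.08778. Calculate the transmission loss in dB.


Given values:
  tau = 0.08778
Formula: TL = 10 * log10(1 / tau)
Compute 1 / tau = 1 / 0.08778 = 11.3921
Compute log10(11.3921) = 1.056604
TL = 10 * 1.056604 = 10.57

10.57 dB


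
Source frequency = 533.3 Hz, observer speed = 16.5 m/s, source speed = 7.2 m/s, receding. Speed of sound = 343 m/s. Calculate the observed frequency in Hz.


Given values:
  f_s = 533.3 Hz, v_o = 16.5 m/s, v_s = 7.2 m/s
  Direction: receding
Formula: f_o = f_s * (c - v_o) / (c + v_s)
Numerator: c - v_o = 343 - 16.5 = 326.5
Denominator: c + v_s = 343 + 7.2 = 350.2
f_o = 533.3 * 326.5 / 350.2 = 497.21

497.21 Hz


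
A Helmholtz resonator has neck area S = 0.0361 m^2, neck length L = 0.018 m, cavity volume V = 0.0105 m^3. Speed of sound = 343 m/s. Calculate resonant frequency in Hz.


Given values:
  S = 0.0361 m^2, L = 0.018 m, V = 0.0105 m^3, c = 343 m/s
Formula: f = (c / (2*pi)) * sqrt(S / (V * L))
Compute V * L = 0.0105 * 0.018 = 0.000189
Compute S / (V * L) = 0.0361 / 0.000189 = 191.0053
Compute sqrt(191.0053) = 13.820467
Compute c / (2*pi) = 343 / 6.283185 = 54.590148
f = 54.590148 * 13.820467 = 754.46

754.46 Hz


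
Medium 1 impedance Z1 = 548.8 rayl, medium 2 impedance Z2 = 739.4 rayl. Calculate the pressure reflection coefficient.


Given values:
  Z1 = 548.8 rayl, Z2 = 739.4 rayl
Formula: R = (Z2 - Z1) / (Z2 + Z1)
Numerator: Z2 - Z1 = 739.4 - 548.8 = 190.6
Denominator: Z2 + Z1 = 739.4 + 548.8 = 1288.2
R = 190.6 / 1288.2 = 0.148

0.148


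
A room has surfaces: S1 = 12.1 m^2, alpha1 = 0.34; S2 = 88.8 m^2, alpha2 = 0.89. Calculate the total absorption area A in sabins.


Given surfaces:
  Surface 1: 12.1 * 0.34 = 4.114
  Surface 2: 88.8 * 0.89 = 79.032
Formula: A = sum(Si * alpha_i)
A = 4.114 + 79.032
A = 83.15

83.15 sabins


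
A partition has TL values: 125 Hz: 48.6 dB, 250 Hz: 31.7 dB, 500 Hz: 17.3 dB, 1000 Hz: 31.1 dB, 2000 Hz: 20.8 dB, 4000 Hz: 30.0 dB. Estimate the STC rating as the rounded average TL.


Given TL values at each frequency:
  125 Hz: 48.6 dB
  250 Hz: 31.7 dB
  500 Hz: 17.3 dB
  1000 Hz: 31.1 dB
  2000 Hz: 20.8 dB
  4000 Hz: 30.0 dB
Formula: STC ~ round(average of TL values)
Sum = 48.6 + 31.7 + 17.3 + 31.1 + 20.8 + 30.0 = 179.5
Average = 179.5 / 6 = 29.92
Rounded: 30

30


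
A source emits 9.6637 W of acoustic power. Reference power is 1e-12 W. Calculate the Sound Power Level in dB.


Given values:
  W = 9.6637 W
  W_ref = 1e-12 W
Formula: SWL = 10 * log10(W / W_ref)
Compute ratio: W / W_ref = 9663700000000
Compute log10: log10(9663700000000) = 12.985143
Multiply: SWL = 10 * 12.985143 = 129.85

129.85 dB


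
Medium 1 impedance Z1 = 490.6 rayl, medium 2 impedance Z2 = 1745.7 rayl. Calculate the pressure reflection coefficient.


Given values:
  Z1 = 490.6 rayl, Z2 = 1745.7 rayl
Formula: R = (Z2 - Z1) / (Z2 + Z1)
Numerator: Z2 - Z1 = 1745.7 - 490.6 = 1255.1
Denominator: Z2 + Z1 = 1745.7 + 490.6 = 2236.3
R = 1255.1 / 2236.3 = 0.5612

0.5612


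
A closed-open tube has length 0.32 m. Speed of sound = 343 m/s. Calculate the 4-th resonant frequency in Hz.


Given values:
  Tube type: closed-open, L = 0.32 m, c = 343 m/s, n = 4
Formula: f_n = (2n - 1) * c / (4 * L)
Compute 2n - 1 = 2*4 - 1 = 7
Compute 4 * L = 4 * 0.32 = 1.28
f = 7 * 343 / 1.28
f = 1875.78

1875.78 Hz


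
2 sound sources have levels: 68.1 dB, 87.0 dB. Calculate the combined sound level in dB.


Formula: L_total = 10 * log10( sum(10^(Li/10)) )
  Source 1: 10^(68.1/10) = 6456542.2903
  Source 2: 10^(87.0/10) = 501187233.6273
Sum of linear values = 507643775.9176
L_total = 10 * log10(507643775.9176) = 87.06

87.06 dB


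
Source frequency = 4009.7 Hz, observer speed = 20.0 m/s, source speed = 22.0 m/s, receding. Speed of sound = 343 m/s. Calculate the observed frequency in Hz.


Given values:
  f_s = 4009.7 Hz, v_o = 20.0 m/s, v_s = 22.0 m/s
  Direction: receding
Formula: f_o = f_s * (c - v_o) / (c + v_s)
Numerator: c - v_o = 343 - 20.0 = 323.0
Denominator: c + v_s = 343 + 22.0 = 365.0
f_o = 4009.7 * 323.0 / 365.0 = 3548.31

3548.31 Hz


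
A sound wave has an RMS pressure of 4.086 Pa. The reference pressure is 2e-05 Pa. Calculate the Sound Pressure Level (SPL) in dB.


Given values:
  p = 4.086 Pa
  p_ref = 2e-05 Pa
Formula: SPL = 20 * log10(p / p_ref)
Compute ratio: p / p_ref = 4.086 / 2e-05 = 204300
Compute log10: log10(204300) = 5.310268
Multiply: SPL = 20 * 5.310268 = 106.21

106.21 dB


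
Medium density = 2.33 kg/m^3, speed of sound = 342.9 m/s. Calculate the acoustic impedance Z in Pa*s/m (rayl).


Given values:
  rho = 2.33 kg/m^3
  c = 342.9 m/s
Formula: Z = rho * c
Z = 2.33 * 342.9
Z = 798.96

798.96 rayl


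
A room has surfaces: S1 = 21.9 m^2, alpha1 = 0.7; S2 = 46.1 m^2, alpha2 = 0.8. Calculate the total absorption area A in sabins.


Given surfaces:
  Surface 1: 21.9 * 0.7 = 15.33
  Surface 2: 46.1 * 0.8 = 36.88
Formula: A = sum(Si * alpha_i)
A = 15.33 + 36.88
A = 52.21

52.21 sabins


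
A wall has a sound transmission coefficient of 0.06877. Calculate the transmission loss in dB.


Given values:
  tau = 0.06877
Formula: TL = 10 * log10(1 / tau)
Compute 1 / tau = 1 / 0.06877 = 14.5412
Compute log10(14.5412) = 1.1626
TL = 10 * 1.1626 = 11.63

11.63 dB


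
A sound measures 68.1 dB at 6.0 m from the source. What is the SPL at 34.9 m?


Given values:
  SPL1 = 68.1 dB, r1 = 6.0 m, r2 = 34.9 m
Formula: SPL2 = SPL1 - 20 * log10(r2 / r1)
Compute ratio: r2 / r1 = 34.9 / 6.0 = 5.8167
Compute log10: log10(5.8167) = 0.764677
Compute drop: 20 * 0.764677 = 15.2935
SPL2 = 68.1 - 15.2935 = 52.81

52.81 dB


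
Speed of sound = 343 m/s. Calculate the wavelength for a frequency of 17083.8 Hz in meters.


Given values:
  c = 343 m/s, f = 17083.8 Hz
Formula: lambda = c / f
lambda = 343 / 17083.8
lambda = 0.0201

0.0201 m


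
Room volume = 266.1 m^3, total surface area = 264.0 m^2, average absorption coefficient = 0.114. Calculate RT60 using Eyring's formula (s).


Given values:
  V = 266.1 m^3, S = 264.0 m^2, alpha = 0.114
Formula: RT60 = 0.161 * V / (-S * ln(1 - alpha))
Compute ln(1 - 0.114) = ln(0.886) = -0.121038
Denominator: -264.0 * -0.121038 = 31.954
Numerator: 0.161 * 266.1 = 42.8421
RT60 = 42.8421 / 31.954 = 1.341

1.341 s


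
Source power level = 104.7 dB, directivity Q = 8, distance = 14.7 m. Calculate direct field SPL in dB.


Given values:
  Lw = 104.7 dB, Q = 8, r = 14.7 m
Formula: SPL = Lw + 10 * log10(Q / (4 * pi * r^2))
Compute 4 * pi * r^2 = 4 * pi * 14.7^2 = 2715.467
Compute Q / denom = 8 / 2715.467 = 0.00294609
Compute 10 * log10(0.00294609) = -25.3075
SPL = 104.7 + (-25.3075) = 79.39

79.39 dB


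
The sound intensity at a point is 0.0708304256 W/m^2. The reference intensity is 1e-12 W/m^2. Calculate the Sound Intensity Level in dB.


Given values:
  I = 0.0708304256 W/m^2
  I_ref = 1e-12 W/m^2
Formula: SIL = 10 * log10(I / I_ref)
Compute ratio: I / I_ref = 70830425600
Compute log10: log10(70830425600) = 10.85022
Multiply: SIL = 10 * 10.85022 = 108.5

108.5 dB


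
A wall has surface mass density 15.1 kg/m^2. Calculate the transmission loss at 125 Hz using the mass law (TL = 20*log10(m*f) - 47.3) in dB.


Given values:
  m = 15.1 kg/m^2, f = 125 Hz
Formula: TL = 20 * log10(m * f) - 47.3
Compute m * f = 15.1 * 125 = 1887.5
Compute log10(1887.5) = 3.275887
Compute 20 * 3.275887 = 65.5177
TL = 65.5177 - 47.3 = 18.22

18.22 dB


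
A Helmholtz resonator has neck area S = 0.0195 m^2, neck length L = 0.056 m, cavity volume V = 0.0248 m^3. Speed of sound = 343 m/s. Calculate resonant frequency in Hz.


Given values:
  S = 0.0195 m^2, L = 0.056 m, V = 0.0248 m^3, c = 343 m/s
Formula: f = (c / (2*pi)) * sqrt(S / (V * L))
Compute V * L = 0.0248 * 0.056 = 0.0013888
Compute S / (V * L) = 0.0195 / 0.0013888 = 14.0409
Compute sqrt(14.0409) = 3.747119
Compute c / (2*pi) = 343 / 6.283185 = 54.590148
f = 54.590148 * 3.747119 = 204.56

204.56 Hz


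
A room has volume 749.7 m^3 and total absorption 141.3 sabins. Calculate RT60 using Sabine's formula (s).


Given values:
  V = 749.7 m^3
  A = 141.3 sabins
Formula: RT60 = 0.161 * V / A
Numerator: 0.161 * 749.7 = 120.7017
RT60 = 120.7017 / 141.3 = 0.854

0.854 s


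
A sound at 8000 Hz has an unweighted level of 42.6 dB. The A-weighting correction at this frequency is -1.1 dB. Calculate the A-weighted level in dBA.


Given values:
  SPL = 42.6 dB
  A-weighting at 8000 Hz = -1.1 dB
Formula: L_A = SPL + A_weight
L_A = 42.6 + (-1.1)
L_A = 41.5

41.5 dBA


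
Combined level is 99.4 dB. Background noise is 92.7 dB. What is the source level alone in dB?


Given values:
  L_total = 99.4 dB, L_bg = 92.7 dB
Formula: L_source = 10 * log10(10^(L_total/10) - 10^(L_bg/10))
Convert to linear:
  10^(99.4/10) = 8709635899.5608
  10^(92.7/10) = 1862087136.6629
Difference: 8709635899.5608 - 1862087136.6629 = 6847548762.8979
L_source = 10 * log10(6847548762.8979) = 98.36

98.36 dB


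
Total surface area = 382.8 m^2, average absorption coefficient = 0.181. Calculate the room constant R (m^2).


Given values:
  S = 382.8 m^2, alpha = 0.181
Formula: R = S * alpha / (1 - alpha)
Numerator: 382.8 * 0.181 = 69.2868
Denominator: 1 - 0.181 = 0.819
R = 69.2868 / 0.819 = 84.6

84.6 m^2


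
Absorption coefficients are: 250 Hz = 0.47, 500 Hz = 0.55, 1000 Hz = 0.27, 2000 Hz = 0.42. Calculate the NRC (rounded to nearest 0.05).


Given values:
  a_250 = 0.47, a_500 = 0.55
  a_1000 = 0.27, a_2000 = 0.42
Formula: NRC = (a250 + a500 + a1000 + a2000) / 4
Sum = 0.47 + 0.55 + 0.27 + 0.42 = 1.71
NRC = 1.71 / 4 = 0.4275
Rounded to nearest 0.05: 0.45

0.45


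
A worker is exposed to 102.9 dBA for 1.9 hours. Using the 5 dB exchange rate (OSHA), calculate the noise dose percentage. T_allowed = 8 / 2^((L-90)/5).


Given values:
  L = 102.9 dBA, T = 1.9 hours
Formula: T_allowed = 8 / 2^((L - 90) / 5)
Compute exponent: (102.9 - 90) / 5 = 2.58
Compute 2^(2.58) = 5.979397
T_allowed = 8 / 5.979397 = 1.337928 hours
Dose = (T / T_allowed) * 100
Dose = (1.9 / 1.337928) * 100 = 142.01

142.01 %


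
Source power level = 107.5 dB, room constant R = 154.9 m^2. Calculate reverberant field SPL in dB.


Given values:
  Lw = 107.5 dB, R = 154.9 m^2
Formula: SPL = Lw + 10 * log10(4 / R)
Compute 4 / R = 4 / 154.9 = 0.025823
Compute 10 * log10(0.025823) = -15.8799
SPL = 107.5 + (-15.8799) = 91.62

91.62 dB


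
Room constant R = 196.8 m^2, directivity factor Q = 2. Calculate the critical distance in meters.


Given values:
  R = 196.8 m^2, Q = 2
Formula: d_c = 0.141 * sqrt(Q * R)
Compute Q * R = 2 * 196.8 = 393.6
Compute sqrt(393.6) = 19.8394
d_c = 0.141 * 19.8394 = 2.797

2.797 m


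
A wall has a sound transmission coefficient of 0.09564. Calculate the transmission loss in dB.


Given values:
  tau = 0.09564
Formula: TL = 10 * log10(1 / tau)
Compute 1 / tau = 1 / 0.09564 = 10.4559
Compute log10(10.4559) = 1.019361
TL = 10 * 1.019361 = 10.19

10.19 dB
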